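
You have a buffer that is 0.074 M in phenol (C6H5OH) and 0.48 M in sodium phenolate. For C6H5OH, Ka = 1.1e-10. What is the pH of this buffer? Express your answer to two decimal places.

pKa = −log(1.1 × 10^-10) = 9.959
Henderson–Hasselbalch: pH = pKa + log([C6H5O-]/[C6H5OH]) = 9.959 + log(0.48/0.074)
pH = 9.959 + (+0.812) = 10.77

pH = 10.77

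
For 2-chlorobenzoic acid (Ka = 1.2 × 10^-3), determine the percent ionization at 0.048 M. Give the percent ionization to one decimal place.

ClC6H4COOH ⇌ ClC6H4COO- + H+; let x = [H+] at equilibrium.
Ka = x²/(C₀ − x); solving the quadratic gives x = 7.01 × 10^-3 M.
Fraction ionized = 7.01 × 10^-3 / 0.048 = 0.1460 → 14.6%

14.6%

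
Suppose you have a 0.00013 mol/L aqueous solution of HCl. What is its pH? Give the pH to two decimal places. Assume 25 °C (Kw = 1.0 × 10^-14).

pH = 3.89

HCl is a strong acid and dissociates completely, so [H+] = 0.00013 M.
pH = -log(0.00013) = 3.89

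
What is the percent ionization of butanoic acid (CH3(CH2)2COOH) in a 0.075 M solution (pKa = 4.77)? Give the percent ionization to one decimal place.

1.5%

CH3(CH2)2COOH ⇌ CH3(CH2)2COO- + H+; let x = [H+] at equilibrium.
Ka = 10^(−4.77) = 1.70 × 10^-5
x ≈ √(Ka·C₀) = √(1.70 × 10^-5 × 0.075) = 1.13 × 10^-3 M
Fraction ionized = 1.13 × 10^-3 / 0.075 = 0.0151 → 1.5%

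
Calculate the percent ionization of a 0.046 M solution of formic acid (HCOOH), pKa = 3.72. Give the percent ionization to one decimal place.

6.2%

HCOOH ⇌ HCOO- + H+; let x = [H+] at equilibrium.
Ka = 10^(−3.72) = 1.91 × 10^-4
Ka = x²/(C₀ − x); solving the quadratic gives x = 2.87 × 10^-3 M.
Fraction ionized = 2.87 × 10^-3 / 0.046 = 0.0624 → 6.2%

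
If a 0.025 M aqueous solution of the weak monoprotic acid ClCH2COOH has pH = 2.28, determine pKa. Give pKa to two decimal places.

[H+] = 10^(-2.28) = 5.25 × 10^-3 M
At equilibrium [HA] = 0.025 − 5.25 × 10^-3 = 1.98 × 10^-2 M
Ka = [H+][A-]/[HA] = (5.25 × 10^-3)² / 1.98 × 10^-2 = 1.39 × 10^-3
pKa = -log(1.39 × 10^-3) = 2.86

pKa = 2.86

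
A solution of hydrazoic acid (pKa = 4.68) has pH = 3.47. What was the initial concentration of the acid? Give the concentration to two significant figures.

C₀ = 5.8 × 10^-3 M

[H+] = 10^(-3.47) = 3.39 × 10^-4 M = x
Ka = 10^(−4.68) = 2.09 × 10^-5
Ka = x²/(C₀ − x) ⇒ C₀ = x + x²/Ka
C₀ = 3.39 × 10^-4 + (3.39 × 10^-4)²/(2.09 × 10^-5) = 5.84 × 10^-3 M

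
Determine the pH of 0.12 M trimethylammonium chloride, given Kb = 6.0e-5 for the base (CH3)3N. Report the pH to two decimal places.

(CH3)3NH+ is the conjugate acid of the weak base (CH3)3N.
Ka = Kw/Kb = 1.0×10^-14 / 6.0 × 10^-5 = 1.67 × 10^-10
Ka = [H+]²/(0.12 − [H+]) = 1.67 × 10^-10
Since Ka ≪ C₀, [H+] ≈ √(Ka·C₀) = 4.48 × 10^-6 M.
Check: 0.0037% ionized — well under 5%, approximation valid.
pH = −log[H+] = −log(4.48 × 10^-6) = 5.35

pH = 5.35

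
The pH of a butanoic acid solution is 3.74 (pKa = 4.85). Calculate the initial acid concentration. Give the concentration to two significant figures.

[H+] = 10^(-3.74) = 1.82 × 10^-4 M = x
Ka = 10^(−4.85) = 1.41 × 10^-5
Ka = x²/(C₀ − x) ⇒ C₀ = x + x²/Ka
C₀ = 1.82 × 10^-4 + (1.82 × 10^-4)²/(1.41 × 10^-5) = 2.53 × 10^-3 M

C₀ = 2.5 × 10^-3 M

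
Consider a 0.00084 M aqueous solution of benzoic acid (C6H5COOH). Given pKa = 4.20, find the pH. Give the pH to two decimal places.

C6H5COOH ⇌ C6H5COO- + H+
Ka = 10^(−4.20) = 6.31 × 10^-5
Ka = x²/(0.00084 − x) = 6.31 × 10^-5
Here C₀/Ka ≈ 13.3, so the small-x approximation fails. Use the quadratic:
x = (−Ka + √(Ka² + 4·Ka·C₀))/2 = 2.01 × 10^-4 M
pH = −log[H+] = −log(2.01 × 10^-4) = 3.70

pH = 3.70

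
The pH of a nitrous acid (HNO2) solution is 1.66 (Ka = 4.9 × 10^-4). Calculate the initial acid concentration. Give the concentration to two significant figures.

[H+] = 10^(-1.66) = 2.19 × 10^-2 M = x
Ka = x²/(C₀ − x) ⇒ C₀ = x + x²/Ka
C₀ = 2.19 × 10^-2 + (2.19 × 10^-2)²/(4.9 × 10^-4) = 1.00 M

C₀ = 1.0 M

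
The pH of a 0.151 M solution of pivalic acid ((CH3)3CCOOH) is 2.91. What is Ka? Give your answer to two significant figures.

[H+] = 10^(-2.91) = 1.23 × 10^-3 M
At equilibrium [HA] = 0.151 − 1.23 × 10^-3 = 1.50 × 10^-1 M
Ka = [H+][A-]/[HA] = (1.23 × 10^-3)² / 1.50 × 10^-1 = 1.0 × 10^-5

Ka = 1.0 × 10^-5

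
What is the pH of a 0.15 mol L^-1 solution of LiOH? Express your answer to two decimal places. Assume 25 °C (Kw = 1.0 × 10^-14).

pH = 13.18

LiOH is a strong base; [OH-] = 0.15 M.
pOH = -log(0.15) = 0.82
pH = 14.00 - 0.82 = 13.18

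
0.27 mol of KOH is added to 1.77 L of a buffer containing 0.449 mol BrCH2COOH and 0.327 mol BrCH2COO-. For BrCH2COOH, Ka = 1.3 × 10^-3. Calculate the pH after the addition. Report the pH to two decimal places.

OH- converts BrCH2COOH to BrCH2COO-: BrCH2COOH → 0.179 mol, BrCH2COO- → 0.597 mol.
pKa = −log(1.3 × 10^-3) = 2.886
pH = pKa + log([A⁻]/[HA]) = 2.886 + log(0.597/0.179) = 2.886 +0.523

pH = 3.41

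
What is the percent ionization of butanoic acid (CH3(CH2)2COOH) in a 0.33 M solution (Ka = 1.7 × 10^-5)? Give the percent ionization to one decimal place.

0.7%

CH3(CH2)2COOH ⇌ CH3(CH2)2COO- + H+; let x = [H+] at equilibrium.
x ≈ √(Ka·C₀) = √(1.7 × 10^-5 × 0.33) = 2.37 × 10^-3 M
Fraction ionized = 2.37 × 10^-3 / 0.33 = 0.0072 → 0.7%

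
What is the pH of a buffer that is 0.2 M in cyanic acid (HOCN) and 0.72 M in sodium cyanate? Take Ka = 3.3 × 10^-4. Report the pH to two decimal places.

pH = 4.04

pKa = −log(3.3 × 10^-4) = 3.481
Henderson–Hasselbalch: pH = pKa + log([OCN-]/[HOCN]) = 3.481 + log(0.72/0.2)
pH = 3.481 + (+0.556) = 4.04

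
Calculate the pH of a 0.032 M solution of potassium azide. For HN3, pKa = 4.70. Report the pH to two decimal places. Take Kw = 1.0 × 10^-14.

N3- is the conjugate base of the weak acid HN3.
Ka = 10^(−4.70) = 2.00 × 10^-5
Kb = Kw/Ka = 1.0×10^-14 / 2.00 × 10^-5 = 5.00 × 10^-10
Kb = [OH-]²/(0.032 − [OH-]) = 5.00 × 10^-10
Since Kb ≪ C₀, [OH-] ≈ √(Kb·C₀) = 4.00 × 10^-6 M.
pOH = 5.40, so pH = 14.00 − pOH = 8.60

pH = 8.60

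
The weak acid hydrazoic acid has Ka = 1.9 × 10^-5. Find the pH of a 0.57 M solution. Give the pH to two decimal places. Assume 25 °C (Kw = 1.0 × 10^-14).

pH = 2.48

HN3 ⇌ N3- + H+
Let x = [H+] at equilibrium. Ka = x²/(0.57 − x).
Since Ka ≪ C₀, x ≈ √(Ka·C₀) = 3.29 × 10^-3 M.
(x/C₀ = 0.58% < 5%, so the approximation holds.)
pH = −log[H+] = −log(3.29 × 10^-3) = 2.48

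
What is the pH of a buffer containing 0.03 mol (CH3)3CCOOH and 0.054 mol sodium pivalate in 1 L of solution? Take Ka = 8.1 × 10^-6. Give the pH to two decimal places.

pKa = −log(8.1 × 10^-6) = 5.092
Using pH = pKa + log([base]/[acid]) with [base]/[acid] = 0.054/0.03:
pH = 5.092 + (+0.255) = 5.35

pH = 5.35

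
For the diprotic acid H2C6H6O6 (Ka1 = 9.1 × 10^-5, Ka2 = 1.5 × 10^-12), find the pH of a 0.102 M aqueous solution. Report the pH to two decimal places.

Since Ka1 ≫ Ka2, the first ionization dominates [H+].
Ka1 = x²/(0.102 − x) = 9.1 × 10^-5
x ≈ √(9.1 × 10^-5 × 0.102) = 3.05 × 10^-3 M
pH = −log(3.05 × 10^-3) = 2.52

pH = 2.52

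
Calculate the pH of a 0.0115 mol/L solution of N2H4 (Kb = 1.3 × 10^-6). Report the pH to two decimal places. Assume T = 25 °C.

pH = 10.09

N2H4 + H2O ⇌ N2H5+ + OH-
Let x = [OH-] at equilibrium. Kb = x²/(0.0115 − x).
Since Kb ≪ C₀, x ≈ √(Kb·C₀) = 1.22 × 10^-4 M.
pOH = −log(1.22 × 10^-4) = 3.91; pH = 14.00 − 3.91 = 10.09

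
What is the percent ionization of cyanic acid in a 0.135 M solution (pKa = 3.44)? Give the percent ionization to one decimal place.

5.1%

HOCN ⇌ OCN- + H+; let x = [H+] at equilibrium.
Ka = 10^(−3.44) = 3.63 × 10^-4
Ka = x²/(C₀ − x); solving the quadratic gives x = 6.82 × 10^-3 M.
% ionization = x/C₀ × 100% = 6.82 × 10^-3/0.135 × 100% = 5.1%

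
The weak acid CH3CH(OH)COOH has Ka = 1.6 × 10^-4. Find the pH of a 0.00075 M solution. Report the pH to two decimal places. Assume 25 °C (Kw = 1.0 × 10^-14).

CH3CH(OH)COOH ⇌ CH3CH(OH)COO- + H+
Ka = x²/(0.00075 − x) = 1.6 × 10^-4
x is not negligible relative to C₀; solve x² + 0.00016·x − 1.2e-07 = 0.
x = (−Ka + √(Ka² + 4·Ka·C₀))/2 = 2.76 × 10^-4 M
pH = −log[H+] = −log(2.76 × 10^-4) = 3.56

pH = 3.56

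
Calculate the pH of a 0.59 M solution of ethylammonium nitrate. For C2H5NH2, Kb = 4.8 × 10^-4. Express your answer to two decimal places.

pH = 5.46

C2H5NH3+ is the conjugate acid of the weak base C2H5NH2.
Ka = Kw/Kb = 1.0×10^-14 / 4.8 × 10^-4 = 2.08 × 10^-11
Ka = [H+]²/(0.59 − [H+]) = 2.08 × 10^-11
Since Ka ≪ C₀, [H+] ≈ √(Ka·C₀) = 3.50 × 10^-6 M.
pH = −log(3.50 × 10^-6) = 5.46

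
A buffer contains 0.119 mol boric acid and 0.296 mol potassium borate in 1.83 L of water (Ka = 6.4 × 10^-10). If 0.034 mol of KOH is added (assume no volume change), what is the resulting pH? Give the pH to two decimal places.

pH = 9.78

After neutralization: n(B(OH)3) = 0.085 mol, n(B(OH)4-) = 0.33 mol.
pKa = −log(6.4 × 10^-10) = 9.194
pH = pKa + log([A⁻]/[HA]) = 9.194 + log(0.33/0.085) = 9.194 +0.589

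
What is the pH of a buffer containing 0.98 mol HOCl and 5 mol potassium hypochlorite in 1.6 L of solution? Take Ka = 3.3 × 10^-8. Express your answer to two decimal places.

pKa = −log(3.3 × 10^-8) = 7.481
Henderson–Hasselbalch: pH = pKa + log([OCl-]/[HOCl]) = 7.481 + log(5/0.98)
pH = 7.481 + (+0.708) = 8.19

pH = 8.19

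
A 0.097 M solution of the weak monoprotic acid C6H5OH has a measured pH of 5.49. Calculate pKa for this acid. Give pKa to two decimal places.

pKa = 9.97

[H+] = 10^(-5.49) = 3.24 × 10^-6 M
At equilibrium [HA] = 0.097 − 3.24 × 10^-6 = 9.70 × 10^-2 M
Ka = [H+][A-]/[HA] = (3.24 × 10^-6)² / 9.70 × 10^-2 = 1.08 × 10^-10
pKa = -log(1.08 × 10^-10) = 9.97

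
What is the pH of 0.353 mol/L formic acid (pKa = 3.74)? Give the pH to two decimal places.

pH = 2.10

HCOOH ⇌ HCOO- + H+
Ka = 10^(−3.74) = 1.82 × 10^-4
From the ICE table, Ka = [H+]²/(0.353 − [H+]) = 1.82 × 10^-4.
Since Ka ≪ C₀, [H+] ≈ √(Ka·C₀) = 8.02 × 10^-3 M.
pH = −log[H+] = −log(8.02 × 10^-3) = 2.10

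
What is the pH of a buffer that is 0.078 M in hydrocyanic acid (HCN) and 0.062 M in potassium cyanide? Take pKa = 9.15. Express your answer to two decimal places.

pH = pKa + log([A⁻]/[HA]) = 9.15 + log(0.062/0.078)
pH = 9.15 + (-0.100) = 9.05

pH = 9.05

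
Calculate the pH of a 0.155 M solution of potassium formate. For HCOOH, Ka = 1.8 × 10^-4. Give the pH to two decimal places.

HCOO- is the conjugate base of the weak acid HCOOH.
Kb = Kw/Ka = 1.0×10^-14 / 1.8 × 10^-4 = 5.56 × 10^-11
From the ICE table, Kb = [OH-]²/(0.155 − [OH-]) = 5.56 × 10^-11.
Neglecting [OH-] in the denominator: [OH-] = √(5.56 × 10^-11 × 0.155) = 2.94 × 10^-6 M
([OH-]/C₀ = 0.0019% < 5%, so the approximation holds.)
pOH = 5.53, so pH = 14.00 − pOH = 8.47

pH = 8.47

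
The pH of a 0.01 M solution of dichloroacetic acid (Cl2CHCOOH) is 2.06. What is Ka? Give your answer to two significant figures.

Ka = 5.9 × 10^-2

[H+] = 10^(-2.06) = 8.71 × 10^-3 M
At equilibrium [HA] = 0.01 − 8.71 × 10^-3 = 1.29 × 10^-3 M
Ka = [H+][A-]/[HA] = (8.71 × 10^-3)² / 1.29 × 10^-3 = 5.9 × 10^-2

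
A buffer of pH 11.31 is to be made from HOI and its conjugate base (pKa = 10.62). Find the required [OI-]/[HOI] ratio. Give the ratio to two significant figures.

ratio = 4.9

pH = pKa + log(r) ⇒ log(r) = 11.31 − 10.62 = +0.69
r = [OI-]/[HOI] = 10^(+0.69) = 4.9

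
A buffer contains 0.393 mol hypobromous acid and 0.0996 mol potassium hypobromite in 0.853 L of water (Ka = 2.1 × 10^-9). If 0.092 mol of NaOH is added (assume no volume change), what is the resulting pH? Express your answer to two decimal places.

pH = 8.48

OH- converts HOBr to OBr-: HOBr → 0.301 mol, OBr- → 0.192 mol.
pKa = −log(2.1 × 10^-9) = 8.678
pH = pKa + log([A⁻]/[HA]) = 8.678 + log(0.192/0.301) = 8.678 -0.195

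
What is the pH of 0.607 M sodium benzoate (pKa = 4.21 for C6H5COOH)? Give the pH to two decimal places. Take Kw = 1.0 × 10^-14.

pH = 9.00

C6H5COO- is the conjugate base of the weak acid C6H5COOH.
Ka = 10^(−4.21) = 6.17 × 10^-5
Kb = Kw/Ka = 1.0×10^-14 / 6.17 × 10^-5 = 1.62 × 10^-10
Kb = [OH-]²/(0.607 − [OH-]) = 1.62 × 10^-10
Since Kb ≪ C₀, [OH-] ≈ √(Kb·C₀) = 9.92 × 10^-6 M.
Check: 0.0016% ionized — well under 5%, approximation valid.
pOH = −log(9.92 × 10^-6) = 5.00; pH = 14.00 − 5.00 = 9.00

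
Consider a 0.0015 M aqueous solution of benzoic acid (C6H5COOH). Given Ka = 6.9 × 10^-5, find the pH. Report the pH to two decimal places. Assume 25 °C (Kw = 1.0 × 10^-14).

C6H5COOH ⇌ C6H5COO- + H+
Ka = [H+]²/(0.0015 − [H+]) = 6.9 × 10^-5
[H+] is not negligible relative to C₀; solve [H+]² + 6.9e-05·[H+] − 1.03e-07 = 0.
[H+] = [−6.9e-05 + √(6.9e-05² + 4.14e-07)]/2 = 2.89 × 10^-4 M
pH = −log(2.89 × 10^-4) = 3.54

pH = 3.54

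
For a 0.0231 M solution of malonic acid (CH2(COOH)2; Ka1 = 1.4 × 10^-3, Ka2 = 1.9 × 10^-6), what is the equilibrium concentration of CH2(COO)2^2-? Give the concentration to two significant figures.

1.9 × 10^-6 M

First ionization gives [H+] ≈ [CH2(COOH)COO-] = 5.03 × 10^-3 M.
Second step: Ka2 = [H+][CH2(COO)2^2-]/[CH2(COOH)COO-] ≈ [CH2(COO)2^2-] (since [H+] ≈ [CH2(COOH)COO-]).
So [CH2(COO)2^2-] ≈ Ka2.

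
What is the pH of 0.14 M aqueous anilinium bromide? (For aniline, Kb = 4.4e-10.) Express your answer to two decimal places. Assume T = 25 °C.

pH = 2.75

C6H5NH3+ is the conjugate acid of the weak base C6H5NH2.
Ka = Kw/Kb = 1.0×10^-14 / 4.4 × 10^-10 = 2.27 × 10^-5
Ka = x²/(0.14 − x) = 2.27 × 10^-5
Since Ka ≪ C₀, x ≈ √(Ka·C₀) = 1.78 × 10^-3 M.
(x/C₀ = 1.3% < 5%, so the approximation holds.)
pH = −log[H+] = −log(1.78 × 10^-3) = 2.75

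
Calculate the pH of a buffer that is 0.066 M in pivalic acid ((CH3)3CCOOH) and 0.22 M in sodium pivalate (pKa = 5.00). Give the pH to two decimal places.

pH = 5.52

Using pH = pKa + log([base]/[acid]) with [base]/[acid] = 0.22/0.066:
pH = 5.00 + (+0.523) = 5.52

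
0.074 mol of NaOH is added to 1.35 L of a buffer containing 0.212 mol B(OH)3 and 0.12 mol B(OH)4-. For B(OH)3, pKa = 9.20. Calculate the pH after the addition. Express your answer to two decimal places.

OH- converts B(OH)3 to B(OH)4-: B(OH)3 → 0.138 mol, B(OH)4- → 0.194 mol.
pH = pKa + log(n_B(OH)4-/n_B(OH)3) = 9.20 + log(0.194/0.138) = 9.20 + (+0.148)

pH = 9.35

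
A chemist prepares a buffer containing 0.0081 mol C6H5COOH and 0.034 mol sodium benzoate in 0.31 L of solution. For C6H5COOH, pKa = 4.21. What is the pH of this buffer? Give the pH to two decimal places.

pH = pKa + log([A⁻]/[HA]) = 4.21 + log(0.034/0.0081)
pH = 4.21 + (+0.623) = 4.83

pH = 4.83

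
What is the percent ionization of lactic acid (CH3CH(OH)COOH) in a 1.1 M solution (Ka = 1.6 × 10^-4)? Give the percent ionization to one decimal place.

CH3CH(OH)COOH ⇌ CH3CH(OH)COO- + H+; let x = [H+] at equilibrium.
x ≈ √(Ka·C₀) = √(1.6 × 10^-4 × 1.1) = 1.33 × 10^-2 M
Fraction ionized = 1.33 × 10^-2 / 1.1 = 0.0121 → 1.2%

1.2%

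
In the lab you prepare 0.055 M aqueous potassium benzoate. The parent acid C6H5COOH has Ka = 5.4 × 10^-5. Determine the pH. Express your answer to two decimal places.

pH = 8.50

C6H5COO- is the conjugate base of the weak acid C6H5COOH.
Kb = Kw/Ka = 1.0×10^-14 / 5.4 × 10^-5 = 1.85 × 10^-10
Kb = x²/(0.055 − x) = 1.85 × 10^-10
Assume x ≪ 0.055: x ≈ √(1.85 × 10^-10 × 0.055) = 3.19 × 10^-6 M
pOH = 5.50, so pH = 14.00 − pOH = 8.50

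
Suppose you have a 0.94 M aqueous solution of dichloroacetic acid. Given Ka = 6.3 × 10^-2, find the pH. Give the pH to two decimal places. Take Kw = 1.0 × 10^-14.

pH = 0.67

Cl2CHCOOH ⇌ Cl2CHCOO- + H+
Ka = x²/(0.94 − x) = 6.3 × 10^-2
x is not negligible relative to C₀; solve x² + 0.063·x − 0.0592 = 0.
x = [−0.063 + √(0.063² + 0.237)]/2 = 2.14 × 10^-1 M
pH = −log[H+] = −log(2.14 × 10^-1) = 0.67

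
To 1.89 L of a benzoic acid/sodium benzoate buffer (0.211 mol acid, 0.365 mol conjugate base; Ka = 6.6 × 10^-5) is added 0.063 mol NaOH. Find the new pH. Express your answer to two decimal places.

After neutralization: n(C6H5COOH) = 0.148 mol, n(C6H5COO-) = 0.428 mol.
pKa = −log(6.6 × 10^-5) = 4.180
Henderson–Hasselbalch with mole ratio 0.428/0.148: pH = 4.180 + (+0.461)

pH = 4.64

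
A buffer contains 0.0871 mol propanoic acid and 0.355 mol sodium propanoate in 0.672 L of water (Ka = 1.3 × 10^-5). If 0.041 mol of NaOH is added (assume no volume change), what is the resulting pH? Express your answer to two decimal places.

pH = 5.82

OH- converts CH3CH2COOH to CH3CH2COO-: CH3CH2COOH → 0.0461 mol, CH3CH2COO- → 0.396 mol.
pKa = −log(1.3 × 10^-5) = 4.886
pH = pKa + log([A⁻]/[HA]) = 4.886 + log(0.396/0.0461) = 4.886 +0.934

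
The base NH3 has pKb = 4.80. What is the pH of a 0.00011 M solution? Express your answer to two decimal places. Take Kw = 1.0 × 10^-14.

pH = 9.54

NH3 + H2O ⇌ NH4+ + OH-
Kb = 10^(−4.80) = 1.58 × 10^-5
From the ICE table, Kb = [OH-]²/(0.00011 − [OH-]) = 1.58 × 10^-5.
[OH-] is not negligible relative to C₀; solve [OH-]² + 1.58e-05·[OH-] − 1.74e-09 = 0.
[OH-] = [−1.58e-05 + √(1.58e-05² + 6.95e-09)]/2 = 3.45 × 10^-5 M
pOH = 4.46, so pH = 14.00 − pOH = 9.54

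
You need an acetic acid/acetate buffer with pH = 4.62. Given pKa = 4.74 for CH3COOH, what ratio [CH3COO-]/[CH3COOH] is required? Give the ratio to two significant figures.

ratio = 0.76

pH = pKa + log(r) ⇒ log(r) = 4.62 − 4.74 = -0.12
r = [CH3COO-]/[CH3COOH] = 10^(-0.12) = 0.759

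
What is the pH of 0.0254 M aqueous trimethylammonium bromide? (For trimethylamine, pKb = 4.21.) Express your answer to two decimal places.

pH = 5.69

(CH3)3NH+ is the conjugate acid of the weak base (CH3)3N.
Kb = 10^(−4.21) = 6.17 × 10^-5
Ka = Kw/Kb = 1.0×10^-14 / 6.17 × 10^-5 = 1.62 × 10^-10
Ka = x²/(0.0254 − x) = 1.62 × 10^-10
Since Ka ≪ C₀, x ≈ √(Ka·C₀) = 2.03 × 10^-6 M.
Check: 0.008% ionized — well under 5%, approximation valid.
pH = −log(2.03 × 10^-6) = 5.69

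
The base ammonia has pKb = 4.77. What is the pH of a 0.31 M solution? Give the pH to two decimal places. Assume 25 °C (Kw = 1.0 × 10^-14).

pH = 11.36

NH3 + H2O ⇌ NH4+ + OH-
Kb = 10^(−4.77) = 1.70 × 10^-5
From the ICE table, Kb = [OH-]²/(0.31 − [OH-]) = 1.70 × 10^-5.
Neglecting [OH-] in the denominator: [OH-] = √(1.70 × 10^-5 × 0.31) = 2.30 × 10^-3 M
([OH-]/C₀ = 0.74% < 5%, so the approximation holds.)
pOH = 2.64, so pH = 14.00 − pOH = 11.36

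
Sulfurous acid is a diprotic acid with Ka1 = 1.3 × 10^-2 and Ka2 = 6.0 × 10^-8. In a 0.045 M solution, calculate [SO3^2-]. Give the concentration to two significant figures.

First ionization gives [H+] ≈ [HSO3-] = 1.85 × 10^-2 M.
Second step: Ka2 = [H+][SO3^2-]/[HSO3-] ≈ [SO3^2-] (since [H+] ≈ [HSO3-]).
So [SO3^2-] ≈ Ka2.

6.0 × 10^-8 M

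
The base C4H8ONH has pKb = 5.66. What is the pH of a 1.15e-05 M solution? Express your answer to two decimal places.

pH = 8.61

C4H8ONH + H2O ⇌ C4H8ONH2+ + OH-
Kb = 10^(−5.66) = 2.19 × 10^-6
Let x = [OH-] at equilibrium. Kb = x²/(1.15e-05 − x).
Here C₀/Kb ≈ 5.25, so the small-x approximation fails. Use the quadratic:
x = (−Kb + √(Kb² + 4·Kb·C₀))/2 = 4.04 × 10^-6 M
pOH = 5.39, so pH = 14.00 − pOH = 8.61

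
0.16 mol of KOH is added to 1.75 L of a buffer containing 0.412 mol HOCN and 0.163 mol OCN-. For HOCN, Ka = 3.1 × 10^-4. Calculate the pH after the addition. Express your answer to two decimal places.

OH- converts HOCN to OCN-: HOCN → 0.252 mol, OCN- → 0.323 mol.
pKa = −log(3.1 × 10^-4) = 3.509
Henderson–Hasselbalch with mole ratio 0.323/0.252: pH = 3.509 + (+0.108)

pH = 3.62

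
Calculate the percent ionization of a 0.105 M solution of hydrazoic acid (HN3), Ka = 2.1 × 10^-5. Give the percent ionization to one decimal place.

HN3 ⇌ N3- + H+; let x = [H+] at equilibrium.
x ≈ √(Ka·C₀) = √(2.1 × 10^-5 × 0.105) = 1.48 × 10^-3 M
Fraction ionized = 1.48 × 10^-3 / 0.105 = 0.0141 → 1.4%

1.4%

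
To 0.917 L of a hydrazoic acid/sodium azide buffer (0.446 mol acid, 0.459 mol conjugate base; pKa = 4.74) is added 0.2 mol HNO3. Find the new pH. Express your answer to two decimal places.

Added H+ converts N3- to HN3: HN3 → 0.646 mol, N3- → 0.259 mol.
pH = pKa + log(n_N3-/n_HN3) = 4.74 + log(0.259/0.646) = 4.74 + (-0.397)

pH = 4.34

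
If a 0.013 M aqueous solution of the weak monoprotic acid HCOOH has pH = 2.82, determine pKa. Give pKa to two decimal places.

pKa = 3.70

[H+] = 10^(-2.82) = 1.51 × 10^-3 M
At equilibrium [HA] = 0.013 − 1.51 × 10^-3 = 1.15 × 10^-2 M
Ka = [H+][A-]/[HA] = (1.51 × 10^-3)² / 1.15 × 10^-2 = 1.98 × 10^-4
pKa = -log(1.98 × 10^-4) = 3.70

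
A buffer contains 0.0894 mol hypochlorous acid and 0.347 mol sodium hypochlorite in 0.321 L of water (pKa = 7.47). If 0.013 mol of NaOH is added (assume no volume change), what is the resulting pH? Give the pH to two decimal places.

After neutralization: n(HOCl) = 0.0764 mol, n(OCl-) = 0.36 mol.
pH = pKa + log([A⁻]/[HA]) = 7.47 + log(0.36/0.0764) = 7.47 +0.673

pH = 8.14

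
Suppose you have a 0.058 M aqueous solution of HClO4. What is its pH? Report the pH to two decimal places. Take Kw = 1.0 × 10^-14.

HClO4 is a strong acid and dissociates completely, so [H+] = 0.058 M.
pH = -log(0.058) = 1.24

pH = 1.24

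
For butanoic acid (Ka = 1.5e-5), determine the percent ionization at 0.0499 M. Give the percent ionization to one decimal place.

1.7%

CH3(CH2)2COOH ⇌ CH3(CH2)2COO- + H+; let x = [H+] at equilibrium.
x ≈ √(Ka·C₀) = √(1.5 × 10^-5 × 0.0499) = 8.65 × 10^-4 M
Fraction ionized = 8.65 × 10^-4 / 0.0499 = 0.0173 → 1.7%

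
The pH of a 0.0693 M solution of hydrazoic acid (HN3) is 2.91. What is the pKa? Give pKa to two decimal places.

pKa = 4.65

[H+] = 10^(-2.91) = 1.23 × 10^-3 M
At equilibrium [HA] = 0.0693 − 1.23 × 10^-3 = 6.81 × 10^-2 M
Ka = [H+][A-]/[HA] = (1.23 × 10^-3)² / 6.81 × 10^-2 = 2.22 × 10^-5
pKa = -log(2.22 × 10^-5) = 4.65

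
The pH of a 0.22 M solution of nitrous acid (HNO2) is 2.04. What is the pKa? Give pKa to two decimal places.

pKa = 3.40

[H+] = 10^(-2.04) = 9.12 × 10^-3 M
At equilibrium [HA] = 0.22 − 9.12 × 10^-3 = 2.11 × 10^-1 M
Ka = [H+][A-]/[HA] = (9.12 × 10^-3)² / 2.11 × 10^-1 = 3.94 × 10^-4
pKa = -log(3.94 × 10^-4) = 3.40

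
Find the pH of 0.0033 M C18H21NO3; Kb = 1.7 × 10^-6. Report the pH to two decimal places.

pH = 9.87

C18H21NO3 + H2O ⇌ C18H22NO3+ + OH-
Kb = [OH-]²/(0.0033 − [OH-]) = 1.7 × 10^-6
Assume [OH-] ≪ 0.0033: [OH-] ≈ √(1.7 × 10^-6 × 0.0033) = 7.49 × 10^-5 M
([OH-]/C₀ = 2.3% < 5%, so the approximation holds.)
pOH = −log(7.49 × 10^-5) = 4.13; pH = 14.00 − 4.13 = 9.87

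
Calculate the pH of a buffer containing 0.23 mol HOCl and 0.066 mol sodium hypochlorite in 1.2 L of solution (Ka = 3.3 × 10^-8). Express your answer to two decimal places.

pH = 6.94

pKa = −log(3.3 × 10^-8) = 7.481
pH = pKa + log([A⁻]/[HA]) = 7.481 + log(0.066/0.23)
pH = 7.481 + (-0.542) = 6.94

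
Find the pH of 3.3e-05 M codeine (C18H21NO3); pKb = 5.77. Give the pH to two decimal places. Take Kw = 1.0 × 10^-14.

C18H21NO3 + H2O ⇌ C18H22NO3+ + OH-
Kb = 10^(−5.77) = 1.70 × 10^-6
From the ICE table, Kb = [OH-]²/(3.3e-05 − [OH-]) = 1.70 × 10^-6.
Here C₀/Kb ≈ 19.4, so the small-[OH-] approximation fails. Use the quadratic:
[OH-] = (−Kb + √(Kb² + 4·Kb·C₀))/2 = 6.69 × 10^-6 M
pOH = −log(6.69 × 10^-6) = 5.17; pH = 14.00 − 5.17 = 8.83

pH = 8.83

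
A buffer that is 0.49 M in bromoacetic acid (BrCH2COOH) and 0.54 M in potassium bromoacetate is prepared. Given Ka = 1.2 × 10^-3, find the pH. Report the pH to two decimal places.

pH = 2.96

pKa = −log(1.2 × 10^-3) = 2.921
Using pH = pKa + log([base]/[acid]) with [base]/[acid] = 0.54/0.49:
pH = 2.921 + (+0.042) = 2.96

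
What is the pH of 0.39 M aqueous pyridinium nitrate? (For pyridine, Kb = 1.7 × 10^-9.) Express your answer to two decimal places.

pH = 2.82

C5H5NH+ is the conjugate acid of the weak base C5H5N.
Ka = Kw/Kb = 1.0×10^-14 / 1.7 × 10^-9 = 5.88 × 10^-6
Let x = [H+] at equilibrium. Ka = x²/(0.39 − x).
Assume x ≪ 0.39: x ≈ √(5.88 × 10^-6 × 0.39) = 1.51 × 10^-3 M
pH = −log[H+] = −log(1.51 × 10^-3) = 2.82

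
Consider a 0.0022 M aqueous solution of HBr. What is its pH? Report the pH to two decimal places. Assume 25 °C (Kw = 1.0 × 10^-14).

pH = 2.66

HBr is a strong acid and dissociates completely, so [H+] = 0.0022 M.
pH = -log(0.0022) = 2.66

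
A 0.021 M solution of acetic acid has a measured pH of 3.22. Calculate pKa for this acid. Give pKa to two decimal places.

[H+] = 10^(-3.22) = 6.03 × 10^-4 M
At equilibrium [HA] = 0.021 − 6.03 × 10^-4 = 2.04 × 10^-2 M
Ka = [H+][A-]/[HA] = (6.03 × 10^-4)² / 2.04 × 10^-2 = 1.78 × 10^-5
pKa = -log(1.78 × 10^-5) = 4.75

pKa = 4.75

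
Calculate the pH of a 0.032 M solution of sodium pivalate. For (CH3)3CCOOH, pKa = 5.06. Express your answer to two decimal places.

(CH3)3CCOO- is the conjugate base of the weak acid (CH3)3CCOOH.
Ka = 10^(−5.06) = 8.71 × 10^-6
Kb = Kw/Ka = 1.0×10^-14 / 8.71 × 10^-6 = 1.15 × 10^-9
From the ICE table, Kb = [OH-]²/(0.032 − [OH-]) = 1.15 × 10^-9.
Since Kb ≪ C₀, [OH-] ≈ √(Kb·C₀) = 6.07 × 10^-6 M.
pOH = 5.22, so pH = 14.00 − pOH = 8.78

pH = 8.78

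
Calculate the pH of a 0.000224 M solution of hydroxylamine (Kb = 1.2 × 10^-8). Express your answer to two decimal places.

pH = 8.21

NH2OH + H2O ⇌ NH3OH+ + OH-
From the ICE table, Kb = [OH-]²/(0.000224 − [OH-]) = 1.2 × 10^-8.
Assume [OH-] ≪ 0.000224: [OH-] ≈ √(1.2 × 10^-8 × 0.000224) = 1.64 × 10^-6 M
([OH-]/C₀ = 0.73% < 5%, so the approximation holds.)
pOH = 5.79, so pH = 14.00 − pOH = 8.21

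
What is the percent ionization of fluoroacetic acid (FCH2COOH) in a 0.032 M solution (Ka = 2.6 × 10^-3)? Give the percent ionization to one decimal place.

24.7%

FCH2COOH ⇌ FCH2COO- + H+; let x = [H+] at equilibrium.
Ka = x²/(C₀ − x); solving the quadratic gives x = 7.91 × 10^-3 M.
Fraction ionized = 7.91 × 10^-3 / 0.032 = 0.2472 → 24.7%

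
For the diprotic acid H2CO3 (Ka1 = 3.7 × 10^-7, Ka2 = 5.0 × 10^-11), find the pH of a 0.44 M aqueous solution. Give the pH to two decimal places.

Ka1 ≫ Ka2, so treat the first dissociation as the only significant source of H+.
Ka1 = x²/(0.44 − x) = 3.7 × 10^-7
x ≈ √(3.7 × 10^-7 × 0.44) = 4.03 × 10^-4 M
pH = −log(4.03 × 10^-4) = 3.39

pH = 3.39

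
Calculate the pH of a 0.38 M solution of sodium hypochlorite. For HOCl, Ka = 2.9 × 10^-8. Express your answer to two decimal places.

pH = 10.56

OCl- is the conjugate base of the weak acid HOCl.
Kb = Kw/Ka = 1.0×10^-14 / 2.9 × 10^-8 = 3.45 × 10^-7
From the ICE table, Kb = [OH-]²/(0.38 − [OH-]) = 3.45 × 10^-7.
Assume [OH-] ≪ 0.38: [OH-] ≈ √(3.45 × 10^-7 × 0.38) = 3.62 × 10^-4 M
pOH = 3.44, so pH = 14.00 − pOH = 10.56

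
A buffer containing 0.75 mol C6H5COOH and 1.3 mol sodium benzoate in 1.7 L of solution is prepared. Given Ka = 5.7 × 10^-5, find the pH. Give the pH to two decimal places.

pH = 4.48

pKa = −log(5.7 × 10^-5) = 4.244
Using pH = pKa + log([base]/[acid]) with [base]/[acid] = 1.3/0.75:
pH = 4.244 + (+0.239) = 4.48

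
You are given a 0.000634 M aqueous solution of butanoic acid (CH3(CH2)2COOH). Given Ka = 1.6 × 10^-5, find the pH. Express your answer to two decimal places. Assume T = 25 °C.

pH = 4.03

CH3(CH2)2COOH ⇌ CH3(CH2)2COO- + H+
Ka = x²/(0.000634 − x) = 1.6 × 10^-5
The 5% rule fails; solving x² + Ka·x − Ka·C₀ = 0 exactly:
x = [−1.6e-05 + √(1.6e-05² + 4.06e-08)]/2 = 9.30 × 10^-5 M
pH = −log[H+] = −log(9.30 × 10^-5) = 4.03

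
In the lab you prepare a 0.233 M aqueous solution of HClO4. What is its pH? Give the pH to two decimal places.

pH = 0.63

HClO4 is a strong acid and dissociates completely, so [H+] = 0.233 M.
pH = -log(0.233) = 0.63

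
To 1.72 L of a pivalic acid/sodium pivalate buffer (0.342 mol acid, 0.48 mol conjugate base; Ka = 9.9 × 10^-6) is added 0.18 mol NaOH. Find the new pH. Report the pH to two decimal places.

pH = 5.61

After neutralization: n((CH3)3CCOOH) = 0.162 mol, n((CH3)3CCOO-) = 0.66 mol.
pKa = −log(9.9 × 10^-6) = 5.004
Henderson–Hasselbalch with mole ratio 0.66/0.162: pH = 5.004 + (+0.610)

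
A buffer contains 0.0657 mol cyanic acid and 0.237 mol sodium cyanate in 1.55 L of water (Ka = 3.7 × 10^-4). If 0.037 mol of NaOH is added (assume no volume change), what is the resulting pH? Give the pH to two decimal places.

pH = 4.41

After neutralization: n(HOCN) = 0.0287 mol, n(OCN-) = 0.274 mol.
pKa = −log(3.7 × 10^-4) = 3.432
Henderson–Hasselbalch with mole ratio 0.274/0.0287: pH = 3.432 + (+0.980)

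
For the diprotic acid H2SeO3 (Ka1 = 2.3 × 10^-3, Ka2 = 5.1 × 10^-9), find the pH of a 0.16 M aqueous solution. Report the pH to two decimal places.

pH = 1.74

Ka1 ≫ Ka2, so treat the first dissociation as the only significant source of H+.
Ka1 = x²/(0.16 − x) = 2.3 × 10^-3
Solving the quadratic: x = (−Ka1 + √(Ka1² + 4·Ka1·C₀))/2 = 1.81 × 10^-2 M
pH = −log(1.81 × 10^-2) = 1.74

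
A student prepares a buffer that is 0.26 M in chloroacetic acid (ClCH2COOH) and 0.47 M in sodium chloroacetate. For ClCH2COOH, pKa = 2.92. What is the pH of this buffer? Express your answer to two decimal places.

pH = pKa + log([A⁻]/[HA]) = 2.92 + log(0.47/0.26)
pH = 2.92 + (+0.257) = 3.18

pH = 3.18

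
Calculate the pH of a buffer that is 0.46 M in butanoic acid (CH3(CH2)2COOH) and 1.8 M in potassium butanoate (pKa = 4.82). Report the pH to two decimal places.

pH = pKa + log([A⁻]/[HA]) = 4.82 + log(1.8/0.46)
pH = 4.82 + (+0.593) = 5.41

pH = 5.41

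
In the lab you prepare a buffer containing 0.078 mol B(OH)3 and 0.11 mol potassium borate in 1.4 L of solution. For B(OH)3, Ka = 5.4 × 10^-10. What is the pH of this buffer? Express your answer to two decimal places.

pKa = −log(5.4 × 10^-10) = 9.268
Using pH = pKa + log([base]/[acid]) with [base]/[acid] = 0.11/0.078:
pH = 9.268 + (+0.149) = 9.42

pH = 9.42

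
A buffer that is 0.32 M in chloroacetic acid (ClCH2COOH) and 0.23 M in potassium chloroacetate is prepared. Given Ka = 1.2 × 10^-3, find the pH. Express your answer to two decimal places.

pKa = −log(1.2 × 10^-3) = 2.921
Henderson–Hasselbalch: pH = pKa + log([ClCH2COO-]/[ClCH2COOH]) = 2.921 + log(0.23/0.32)
pH = 2.921 + (-0.143) = 2.78

pH = 2.78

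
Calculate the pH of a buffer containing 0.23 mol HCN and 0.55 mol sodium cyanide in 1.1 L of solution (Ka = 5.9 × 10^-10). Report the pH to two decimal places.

pKa = −log(5.9 × 10^-10) = 9.229
Henderson–Hasselbalch: pH = pKa + log([CN-]/[HCN]) = 9.229 + log(0.55/0.23)
pH = 9.229 + (+0.379) = 9.61

pH = 9.61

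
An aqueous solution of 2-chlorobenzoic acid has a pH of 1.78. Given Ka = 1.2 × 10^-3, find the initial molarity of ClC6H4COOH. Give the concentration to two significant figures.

C₀ = 2.5 × 10^-1 M

[H+] = 10^(-1.78) = 1.66 × 10^-2 M = x
Ka = x²/(C₀ − x) ⇒ C₀ = x + x²/Ka
C₀ = 1.66 × 10^-2 + (1.66 × 10^-2)²/(1.2 × 10^-3) = 2.46 × 10^-1 M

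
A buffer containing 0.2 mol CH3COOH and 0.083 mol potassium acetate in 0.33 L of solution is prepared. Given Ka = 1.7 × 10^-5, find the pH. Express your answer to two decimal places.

pH = 4.39

pKa = −log(1.7 × 10^-5) = 4.770
Using pH = pKa + log([base]/[acid]) with [base]/[acid] = 0.083/0.2:
pH = 4.770 + (-0.382) = 4.39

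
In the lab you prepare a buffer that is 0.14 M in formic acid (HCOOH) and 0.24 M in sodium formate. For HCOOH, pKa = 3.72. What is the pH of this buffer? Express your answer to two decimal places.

pH = 3.95

pH = pKa + log([A⁻]/[HA]) = 3.72 + log(0.24/0.14)
pH = 3.72 + (+0.234) = 3.95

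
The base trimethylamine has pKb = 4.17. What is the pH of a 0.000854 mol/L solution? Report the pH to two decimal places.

(CH3)3N + H2O ⇌ (CH3)3NH+ + OH-
Kb = 10^(−4.17) = 6.76 × 10^-5
Kb = [OH-]²/(0.000854 − [OH-]) = 6.76 × 10^-5
Here C₀/Kb ≈ 12.6, so the small-[OH-] approximation fails. Use the quadratic:
[OH-] = [−6.76e-05 + √(6.76e-05² + 2.31e-07)]/2 = 2.09 × 10^-4 M
pOH = 3.68, so pH = 14.00 − pOH = 10.32

pH = 10.32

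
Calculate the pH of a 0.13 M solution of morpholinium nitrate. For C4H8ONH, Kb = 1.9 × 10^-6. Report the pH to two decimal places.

C4H8ONH2+ is the conjugate acid of the weak base C4H8ONH.
Ka = Kw/Kb = 1.0×10^-14 / 1.9 × 10^-6 = 5.26 × 10^-9
Ka = x²/(0.13 − x) = 5.26 × 10^-9
Neglecting x in the denominator: x = √(5.26 × 10^-9 × 0.13) = 2.61 × 10^-5 M
pH = −log(2.61 × 10^-5) = 4.58

pH = 4.58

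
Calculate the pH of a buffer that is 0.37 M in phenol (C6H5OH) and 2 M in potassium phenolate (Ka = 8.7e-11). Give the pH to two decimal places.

pH = 10.79

pKa = −log(8.7 × 10^-11) = 10.060
Henderson–Hasselbalch: pH = pKa + log([C6H5O-]/[C6H5OH]) = 10.060 + log(2/0.37)
pH = 10.060 + (+0.733) = 10.79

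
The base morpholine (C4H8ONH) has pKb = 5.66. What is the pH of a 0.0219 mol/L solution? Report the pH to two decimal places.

C4H8ONH + H2O ⇌ C4H8ONH2+ + OH-
Kb = 10^(−5.66) = 2.19 × 10^-6
From the ICE table, Kb = x²/(0.0219 − x) = 2.19 × 10^-6.
Assume x ≪ 0.0219: x ≈ √(2.19 × 10^-6 × 0.0219) = 2.19 × 10^-4 M
pOH = 3.66, so pH = 14.00 − pOH = 10.34

pH = 10.34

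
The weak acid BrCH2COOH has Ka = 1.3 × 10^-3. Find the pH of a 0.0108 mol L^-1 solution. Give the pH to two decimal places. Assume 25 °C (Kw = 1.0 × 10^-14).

BrCH2COOH ⇌ BrCH2COO- + H+
From the ICE table, Ka = [H+]²/(0.0108 − [H+]) = 1.3 × 10^-3.
Here C₀/Ka ≈ 8.31, so the small-[H+] approximation fails. Use the quadratic:
[H+] = (−Ka + √(Ka² + 4·Ka·C₀))/2 = 3.15 × 10^-3 M
pH = −log(3.15 × 10^-3) = 2.50

pH = 2.50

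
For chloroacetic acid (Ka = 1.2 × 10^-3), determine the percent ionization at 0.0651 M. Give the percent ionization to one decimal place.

ClCH2COOH ⇌ ClCH2COO- + H+; let x = [H+] at equilibrium.
Ka = x²/(C₀ − x); solving the quadratic gives x = 8.26 × 10^-3 M.
Fraction ionized = 8.26 × 10^-3 / 0.0651 = 0.1269 → 12.7%

12.7%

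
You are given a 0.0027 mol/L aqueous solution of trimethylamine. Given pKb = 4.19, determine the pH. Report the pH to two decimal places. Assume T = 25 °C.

(CH3)3N + H2O ⇌ (CH3)3NH+ + OH-
Kb = 10^(−4.19) = 6.46 × 10^-5
Kb = [OH-]²/(0.0027 − [OH-]) = 6.46 × 10^-5
The 5% rule fails; solving [OH-]² + Kb·[OH-] − Kb·C₀ = 0 exactly:
[OH-] = [−6.46e-05 + √(6.46e-05² + 6.98e-07)]/2 = 3.87 × 10^-4 M
pOH = −log(3.87 × 10^-4) = 3.41; pH = 14.00 − 3.41 = 10.59

pH = 10.59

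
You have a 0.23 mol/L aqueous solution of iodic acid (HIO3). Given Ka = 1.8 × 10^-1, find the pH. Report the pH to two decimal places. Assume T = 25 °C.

pH = 0.88

HIO3 ⇌ IO3- + H+
Ka = [H+]²/(0.23 − [H+]) = 1.8 × 10^-1
[H+] is not negligible relative to C₀; solve [H+]² + 0.18·[H+] − 0.0414 = 0.
[H+] = [−0.18 + √(0.18² + 0.166)]/2 = 1.32 × 10^-1 M
pH = −log(1.32 × 10^-1) = 0.88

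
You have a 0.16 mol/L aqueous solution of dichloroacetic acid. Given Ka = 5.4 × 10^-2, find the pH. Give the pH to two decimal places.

pH = 1.16

Cl2CHCOOH ⇌ Cl2CHCOO- + H+
From the ICE table, Ka = x²/(0.16 − x) = 5.4 × 10^-2.
x is not negligible relative to C₀; solve x² + 0.054·x − 0.00864 = 0.
x = (−Ka + √(Ka² + 4·Ka·C₀))/2 = 6.98 × 10^-2 M
pH = −log(6.98 × 10^-2) = 1.16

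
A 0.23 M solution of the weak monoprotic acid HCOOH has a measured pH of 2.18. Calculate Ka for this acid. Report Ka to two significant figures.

[H+] = 10^(-2.18) = 6.61 × 10^-3 M
At equilibrium [HA] = 0.23 − 6.61 × 10^-3 = 2.23 × 10^-1 M
Ka = [H+][A-]/[HA] = (6.61 × 10^-3)² / 2.23 × 10^-1 = 2.0 × 10^-4

Ka = 2.0 × 10^-4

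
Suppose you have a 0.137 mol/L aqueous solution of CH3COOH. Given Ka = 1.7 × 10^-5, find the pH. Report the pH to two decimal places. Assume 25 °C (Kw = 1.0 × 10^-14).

pH = 2.82

CH3COOH ⇌ CH3COO- + H+
Ka = [H+]²/(0.137 − [H+]) = 1.7 × 10^-5
Neglecting [H+] in the denominator: [H+] = √(1.7 × 10^-5 × 0.137) = 1.53 × 10^-3 M
Check: 1.1% ionized — well under 5%, approximation valid.
pH = −log[H+] = −log(1.53 × 10^-3) = 2.82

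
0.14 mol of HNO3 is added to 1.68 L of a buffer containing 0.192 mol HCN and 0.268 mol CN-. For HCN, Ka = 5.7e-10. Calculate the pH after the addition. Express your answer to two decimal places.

pH = 8.83

Added H+ converts CN- to HCN: HCN → 0.332 mol, CN- → 0.128 mol.
pKa = −log(5.7 × 10^-10) = 9.244
pH = pKa + log(n_CN-/n_HCN) = 9.244 + log(0.128/0.332) = 9.244 + (-0.414)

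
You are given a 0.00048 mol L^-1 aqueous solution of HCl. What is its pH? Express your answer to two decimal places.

pH = 3.32

HCl is a strong acid and dissociates completely, so [H+] = 0.00048 M.
pH = -log(0.00048) = 3.32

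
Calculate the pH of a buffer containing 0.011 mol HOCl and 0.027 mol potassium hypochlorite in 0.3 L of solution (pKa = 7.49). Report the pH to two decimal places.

pH = 7.88

Using pH = pKa + log([base]/[acid]) with [base]/[acid] = 0.027/0.011:
pH = 7.49 + (+0.390) = 7.88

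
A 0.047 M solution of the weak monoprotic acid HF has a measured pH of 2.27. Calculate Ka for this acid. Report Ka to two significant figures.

[H+] = 10^(-2.27) = 5.37 × 10^-3 M
At equilibrium [HA] = 0.047 − 5.37 × 10^-3 = 4.16 × 10^-2 M
Ka = [H+][A-]/[HA] = (5.37 × 10^-3)² / 4.16 × 10^-2 = 6.9 × 10^-4

Ka = 6.9 × 10^-4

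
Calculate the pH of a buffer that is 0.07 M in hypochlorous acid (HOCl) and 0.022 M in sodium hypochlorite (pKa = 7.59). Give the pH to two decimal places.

pH = pKa + log([A⁻]/[HA]) = 7.59 + log(0.022/0.07)
pH = 7.59 + (-0.503) = 7.09

pH = 7.09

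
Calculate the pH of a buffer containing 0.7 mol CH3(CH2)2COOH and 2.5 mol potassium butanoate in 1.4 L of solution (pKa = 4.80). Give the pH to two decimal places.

pH = 5.35

Henderson–Hasselbalch: pH = pKa + log([CH3(CH2)2COO-]/[CH3(CH2)2COOH]) = 4.80 + log(2.5/0.7)
pH = 4.80 + (+0.553) = 5.35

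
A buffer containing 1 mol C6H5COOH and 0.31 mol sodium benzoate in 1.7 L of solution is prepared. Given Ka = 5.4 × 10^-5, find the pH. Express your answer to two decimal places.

pH = 3.76

pKa = −log(5.4 × 10^-5) = 4.268
Henderson–Hasselbalch: pH = pKa + log([C6H5COO-]/[C6H5COOH]) = 4.268 + log(0.31/1)
pH = 4.268 + (-0.509) = 3.76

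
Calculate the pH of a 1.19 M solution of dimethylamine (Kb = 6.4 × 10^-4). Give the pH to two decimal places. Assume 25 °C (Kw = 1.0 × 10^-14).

pH = 12.44

(CH3)2NH + H2O ⇌ (CH3)2NH2+ + OH-
Kb = [OH-]²/(1.19 − [OH-]) = 6.4 × 10^-4
Assume [OH-] ≪ 1.19: [OH-] ≈ √(6.4 × 10^-4 × 1.19) = 2.76 × 10^-2 M
pOH = −log(2.76 × 10^-2) = 1.56; pH = 14.00 − 1.56 = 12.44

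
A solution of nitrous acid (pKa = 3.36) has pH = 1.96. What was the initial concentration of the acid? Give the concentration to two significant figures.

C₀ = 2.9 × 10^-1 M

[H+] = 10^(-1.96) = 1.10 × 10^-2 M = x
Ka = 10^(−3.36) = 4.37 × 10^-4
Ka = x²/(C₀ − x) ⇒ C₀ = x + x²/Ka
C₀ = 1.10 × 10^-2 + (1.10 × 10^-2)²/(4.37 × 10^-4) = 2.88 × 10^-1 M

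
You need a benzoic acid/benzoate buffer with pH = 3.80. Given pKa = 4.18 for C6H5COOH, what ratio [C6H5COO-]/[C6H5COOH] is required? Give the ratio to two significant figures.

pH = pKa + log(r) ⇒ log(r) = 3.80 − 4.18 = -0.38
r = [C6H5COO-]/[C6H5COOH] = 10^(-0.38) = 0.417

ratio = 0.42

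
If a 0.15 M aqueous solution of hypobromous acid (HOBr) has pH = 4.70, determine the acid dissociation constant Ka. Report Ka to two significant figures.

[H+] = 10^(-4.70) = 2.00 × 10^-5 M
At equilibrium [HA] = 0.15 − 2.00 × 10^-5 = 1.50 × 10^-1 M
Ka = [H+][A-]/[HA] = (2.00 × 10^-5)² / 1.50 × 10^-1 = 2.7 × 10^-9

Ka = 2.7 × 10^-9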